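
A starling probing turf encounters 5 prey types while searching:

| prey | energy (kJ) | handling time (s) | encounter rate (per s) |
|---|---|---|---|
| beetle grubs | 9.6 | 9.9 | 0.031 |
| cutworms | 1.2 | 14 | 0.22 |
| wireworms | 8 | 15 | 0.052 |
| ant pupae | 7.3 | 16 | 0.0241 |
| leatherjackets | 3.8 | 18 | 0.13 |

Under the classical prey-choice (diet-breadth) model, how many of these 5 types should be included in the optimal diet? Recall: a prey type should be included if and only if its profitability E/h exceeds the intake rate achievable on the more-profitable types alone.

Rank by E/h (kJ/s): beetle grubs 0.97, wireworms 0.533, ant pupae 0.456, leatherjackets 0.211, cutworms 0.0857. Include each in turn until the next type's E/h falls below the running intake rate.
Rate on top 1: 0.2277. wireworms: 0.533 > 0.2277 → include.
Rate on top 2: 0.3419. ant pupae: 0.456 > 0.3419 → include.
Rate on top 3: 0.3598. leatherjackets: 0.211 < 0.3598 → exclude; stop.
Optimal diet: beetle grubs, wireworms, ant pupae — 3 of 5 types.

3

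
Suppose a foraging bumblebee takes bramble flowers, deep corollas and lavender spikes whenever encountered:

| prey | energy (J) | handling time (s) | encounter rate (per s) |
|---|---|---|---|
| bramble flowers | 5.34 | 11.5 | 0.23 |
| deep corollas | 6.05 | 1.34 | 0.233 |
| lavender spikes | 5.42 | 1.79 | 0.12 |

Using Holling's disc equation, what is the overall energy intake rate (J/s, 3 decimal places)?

R = (0.23×5.34 + 0.233×6.05 + 0.12×5.42) / (1 + 0.23×11.5 + 0.233×1.34 + 0.12×1.79) = 3.288/4.172 = 0.7882 J/s.

0.788 J/s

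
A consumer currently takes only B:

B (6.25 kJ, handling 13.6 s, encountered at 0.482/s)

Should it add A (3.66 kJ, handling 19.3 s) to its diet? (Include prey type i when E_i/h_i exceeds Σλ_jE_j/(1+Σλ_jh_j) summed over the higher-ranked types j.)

No

Current rate: (0.482×6.25)/(1 + 0.482×13.6) = 0.3987 kJ/s.
A: E/h = 3.66/19.3 = 0.1896 kJ/s.
Since 0.1896 < R, time spent handling A is better spent searching.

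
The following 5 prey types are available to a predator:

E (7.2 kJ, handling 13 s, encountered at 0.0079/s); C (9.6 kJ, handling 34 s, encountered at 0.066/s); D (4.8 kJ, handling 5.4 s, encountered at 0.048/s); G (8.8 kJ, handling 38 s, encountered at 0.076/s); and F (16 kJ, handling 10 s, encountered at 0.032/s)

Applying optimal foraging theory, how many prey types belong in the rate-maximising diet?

3

Rank by E/h (kJ/s): F 1.6, D 0.889, E 0.554, C 0.282, G 0.232. Include each in turn until the next type's E/h falls below the running intake rate.
Rate on top 1: 0.3879. D: 0.889 > 0.3879 → include.
Rate on top 2: 0.4701. E: 0.554 > 0.4701 → include.
Rate on top 3: 0.4752. C: 0.282 < 0.4752 → exclude; stop.
Optimal diet: F, D, E — 3 of 5 types.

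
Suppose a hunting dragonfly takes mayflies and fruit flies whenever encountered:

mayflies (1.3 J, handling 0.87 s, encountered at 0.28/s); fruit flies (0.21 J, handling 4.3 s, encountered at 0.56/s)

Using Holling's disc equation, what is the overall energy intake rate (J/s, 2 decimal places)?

R = Σλ_iE_i / (1 + Σλ_ih_i)
Numerator: 0.28×1.3 + 0.56×0.21 = 0.4816
Denominator: 1 + 0.28×0.87 + 0.56×4.3 = 3.652
R = 0.4816/3.652 = 0.1319 J/s

0.13 J/s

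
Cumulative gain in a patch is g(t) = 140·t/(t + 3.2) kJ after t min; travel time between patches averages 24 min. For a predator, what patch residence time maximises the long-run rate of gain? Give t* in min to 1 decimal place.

8.8 min

Optimal t* satisfies g'(t*) = g(t*)/(T + t*).
g'(t) = 140·3.2/(t + 3.2)². Setting 140·3.2/(t+3.2)² = 140t/[(t+3.2)(24+t)] gives 3.2(24+t) = t(t+3.2), so t² = 3.2×24 = 76.8.
t* = √76.8 = 8.764 min.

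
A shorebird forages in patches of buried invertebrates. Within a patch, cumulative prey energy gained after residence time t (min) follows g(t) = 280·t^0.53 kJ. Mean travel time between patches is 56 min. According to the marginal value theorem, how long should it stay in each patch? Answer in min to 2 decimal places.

Maximise g(t)/(T+t): set derivative to zero → g'(t)(T+t) = g(t).
g'(t) = 0.53·280·t^-0.47. Setting 0.53·280·t^-0.47 = 280·t^0.53/(56+t) gives 0.53(56+t) = t, so 0.47·t = 0.53×56.
t* = 0.53×56/0.47 = 63.15 min.

63.15 min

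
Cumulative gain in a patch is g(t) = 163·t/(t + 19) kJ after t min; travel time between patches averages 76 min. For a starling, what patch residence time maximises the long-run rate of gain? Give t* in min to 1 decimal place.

Optimal t* satisfies g'(t*) = g(t*)/(T + t*).
g'(t) = 163·19/(t + 19)². Setting 163·19/(t+19)² = 163t/[(t+19)(76+t)] gives 19(76+t) = t(t+19), so t² = 19×76 = 1444.
t* = √1444 = 38 min.

38.0 min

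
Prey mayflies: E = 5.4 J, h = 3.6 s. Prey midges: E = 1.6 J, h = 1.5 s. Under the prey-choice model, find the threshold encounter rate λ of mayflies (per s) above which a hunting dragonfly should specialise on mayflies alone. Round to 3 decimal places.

0.684 per s

The zero-one rule: include midges iff E₂/h₂ > λE₁/(1+λh₁). Equality gives the switch point.
λE₁h₂ = E₂ + λE₂h₁ ⇒ λ = E₂/(E₁h₂ − E₂h₁) = 1.6/(8.1 − 5.76) = 0.6838 per s.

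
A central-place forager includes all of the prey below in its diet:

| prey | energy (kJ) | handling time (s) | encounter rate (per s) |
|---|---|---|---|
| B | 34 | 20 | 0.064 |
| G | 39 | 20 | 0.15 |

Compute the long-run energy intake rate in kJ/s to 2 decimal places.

R = Σλ_iE_i / (1 + Σλ_ih_i)
Numerator: 0.064×34 + 0.15×39 = 8.026
Denominator: 1 + 0.064×20 + 0.15×20 = 5.28
R = 8.026/5.28 = 1.52 kJ/s

1.52 kJ/s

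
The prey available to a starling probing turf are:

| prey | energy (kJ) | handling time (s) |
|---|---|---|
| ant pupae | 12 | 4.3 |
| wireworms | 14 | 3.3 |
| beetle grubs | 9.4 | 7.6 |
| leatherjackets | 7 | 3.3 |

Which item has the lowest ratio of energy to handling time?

In descending order of E/h:
wireworms: 14/3.3 = 4.24 kJ/s
ant pupae: 12/4.3 = 2.79 kJ/s
leatherjackets: 7/3.3 = 2.12 kJ/s
beetle grubs: 9.4/7.6 = 1.24 kJ/s

beetle grubs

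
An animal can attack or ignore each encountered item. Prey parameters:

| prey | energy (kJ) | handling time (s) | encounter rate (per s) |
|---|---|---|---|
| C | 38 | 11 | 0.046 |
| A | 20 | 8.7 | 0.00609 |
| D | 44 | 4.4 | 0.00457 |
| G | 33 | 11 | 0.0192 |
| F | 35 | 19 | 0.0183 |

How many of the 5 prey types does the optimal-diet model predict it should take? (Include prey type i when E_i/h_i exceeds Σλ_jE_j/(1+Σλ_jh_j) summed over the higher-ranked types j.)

Profitabilities (E/h, kJ/s): D 10, C 3.45, G 3, A 2.3, F 1.84. Add prey in this order while the next type's profitability exceeds the intake rate on those already taken.
Rate on top 1: 0.1971. C: 3.45 > 0.1971 → include.
Rate on top 2: 1.277. G: 3 > 1.277 → include.
Rate on top 3: 1.487. A: 2.3 > 1.487 → include.
Rate on top 4: 1.511. F: 1.84 > 1.511 → include.
Optimal diet: D, C, G, A, F — 5 of 5 types.

5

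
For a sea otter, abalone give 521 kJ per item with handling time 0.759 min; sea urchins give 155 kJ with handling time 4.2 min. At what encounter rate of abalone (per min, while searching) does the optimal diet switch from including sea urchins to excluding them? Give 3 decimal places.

0.075 per min

Drop sea urchins once their profitability E₂/h₂ falls below the rate achievable on abalone alone: E₂/h₂ = λE₁/(1 + λh₁).
Solve for λ: λE₁h₂ = E₂(1 + λh₁) → λ(E₁h₂ − E₂h₁) = E₂ → λ = E₂/(E₁h₂ − E₂h₁).
λ = 155/(521×4.2 − 155×0.759) = 155/2071 = 0.07486 per min.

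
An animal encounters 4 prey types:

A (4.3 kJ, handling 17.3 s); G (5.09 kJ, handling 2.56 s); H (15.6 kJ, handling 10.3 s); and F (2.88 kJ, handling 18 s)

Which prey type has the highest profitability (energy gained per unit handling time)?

In descending order of E/h:
G: 5.09/2.56 = 1.99 kJ/s
H: 15.6/10.3 = 1.51 kJ/s
A: 4.3/17.3 = 0.249 kJ/s
F: 2.88/18 = 0.16 kJ/s

G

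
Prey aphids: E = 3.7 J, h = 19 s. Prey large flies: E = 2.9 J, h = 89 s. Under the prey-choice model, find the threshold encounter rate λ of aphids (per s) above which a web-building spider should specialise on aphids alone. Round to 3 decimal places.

At the threshold, the rate on aphids alone equals the profitability of large flies: λ·3.7/(1 + λ·19) = 2.9/89 = 0.03258.
Rearranging, λ(3.7 − 0.03258×19) = 0.03258, so λ = 0.03258/3.081 = 0.01058 per s.

0.011 per s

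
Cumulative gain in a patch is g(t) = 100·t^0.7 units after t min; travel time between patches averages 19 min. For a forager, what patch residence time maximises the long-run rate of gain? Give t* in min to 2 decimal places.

44.33 min

Maximise g(t)/(T+t): set derivative to zero → g'(t)(T+t) = g(t).
g'(t) = 0.7·100·t^-0.3. Setting 0.7·100·t^-0.3 = 100·t^0.7/(19+t) gives 0.7(19+t) = t, so 0.30·t = 0.7×19.
t* = 0.7×19/0.30 = 44.33 min.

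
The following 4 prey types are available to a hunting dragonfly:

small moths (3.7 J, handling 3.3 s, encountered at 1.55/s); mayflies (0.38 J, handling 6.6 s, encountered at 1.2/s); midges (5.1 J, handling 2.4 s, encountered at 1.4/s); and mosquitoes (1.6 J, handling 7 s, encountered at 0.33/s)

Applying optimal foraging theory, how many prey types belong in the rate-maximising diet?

Rank by E/h (J/s): midges 2.12, small moths 1.12, mosquitoes 0.229, mayflies 0.0576. Include each in turn until the next type's E/h falls below the running intake rate.
Rate on top 1: 1.638. small moths: 1.12 < 1.638 → exclude; stop.
Optimal diet: midges — 1 of 4 types.

1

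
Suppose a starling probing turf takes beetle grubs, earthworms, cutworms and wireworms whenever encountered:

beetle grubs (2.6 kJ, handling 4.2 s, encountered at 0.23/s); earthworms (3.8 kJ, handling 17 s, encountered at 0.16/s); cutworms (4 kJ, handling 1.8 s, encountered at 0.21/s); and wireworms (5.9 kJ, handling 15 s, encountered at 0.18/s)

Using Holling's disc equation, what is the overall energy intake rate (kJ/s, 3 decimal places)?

R = Σλ_iE_i / (1 + Σλ_ih_i)
Numerator: 0.23×2.6 + 0.16×3.8 + 0.21×4 + 0.18×5.9 = 3.108
Denominator: 1 + 0.23×4.2 + 0.16×17 + 0.21×1.8 + 0.18×15 = 7.764
R = 3.108/7.764 = 0.4003 kJ/s

0.400 kJ/s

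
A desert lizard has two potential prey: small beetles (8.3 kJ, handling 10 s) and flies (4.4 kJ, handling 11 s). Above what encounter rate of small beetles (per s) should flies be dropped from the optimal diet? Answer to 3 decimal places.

0.093 per s

The zero-one rule: include flies iff E₂/h₂ > λE₁/(1+λh₁). Equality gives the switch point.
λE₁h₂ = E₂ + λE₂h₁ ⇒ λ = E₂/(E₁h₂ − E₂h₁) = 4.4/(91.3 − 44) = 0.09302 per s.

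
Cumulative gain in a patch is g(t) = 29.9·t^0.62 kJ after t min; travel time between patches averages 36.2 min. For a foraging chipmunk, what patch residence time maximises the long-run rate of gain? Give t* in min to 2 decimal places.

59.06 min

By the marginal value theorem, leave when the instantaneous gain rate g'(t) equals the habitat-wide average g(t)/(T + t).
g'(t) = 0.62·29.9·t^-0.38. Setting 0.62·29.9·t^-0.38 = 29.9·t^0.62/(36.2+t) gives 0.62(36.2+t) = t, so 0.38·t = 0.62×36.2.
t* = 0.62×36.2/0.38 = 59.06 min.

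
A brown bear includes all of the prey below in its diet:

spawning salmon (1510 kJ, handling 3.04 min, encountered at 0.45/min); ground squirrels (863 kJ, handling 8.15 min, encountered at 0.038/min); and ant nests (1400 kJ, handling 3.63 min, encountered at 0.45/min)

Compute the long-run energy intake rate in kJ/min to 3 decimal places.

Energy encountered per unit search time: 0.45×1510 + 0.038×863 + 0.45×1400 = 1342 kJ/min.
Handling time per unit search time: 0.45×3.04 + 0.038×8.15 + 0.45×3.63 = 3.311.
Rate = 1342/(1 + 3.311) = 311.4 kJ/min.

311.350 kJ/min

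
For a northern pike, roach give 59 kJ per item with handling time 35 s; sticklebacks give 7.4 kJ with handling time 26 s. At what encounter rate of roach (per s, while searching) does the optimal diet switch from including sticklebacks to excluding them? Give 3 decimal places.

0.006 per s

At the threshold, the rate on roach alone equals the profitability of sticklebacks: λ·59/(1 + λ·35) = 7.4/26 = 0.2846.
Rearranging, λ(59 − 0.2846×35) = 0.2846, so λ = 0.2846/49.04 = 0.005804 per s.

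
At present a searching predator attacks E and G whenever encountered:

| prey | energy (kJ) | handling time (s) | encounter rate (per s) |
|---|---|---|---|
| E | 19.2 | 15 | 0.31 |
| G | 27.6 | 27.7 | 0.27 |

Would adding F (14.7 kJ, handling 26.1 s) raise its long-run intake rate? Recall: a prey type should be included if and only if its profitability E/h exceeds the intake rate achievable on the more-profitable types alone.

On E and G alone, R = ΣλE/(1+Σλh) = 13.4/13.13 = 1.021 kJ/s.
F: E/h = 14.7/26.1 = 0.5632 kJ/s.
0.5632 < 1.021, so adding F would lower the average — exclude it.

No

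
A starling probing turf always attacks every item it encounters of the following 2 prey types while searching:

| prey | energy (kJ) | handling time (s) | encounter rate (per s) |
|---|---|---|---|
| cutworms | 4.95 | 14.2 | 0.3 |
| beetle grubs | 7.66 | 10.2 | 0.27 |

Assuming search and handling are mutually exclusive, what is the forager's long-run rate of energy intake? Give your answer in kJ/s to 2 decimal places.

R = (0.3×4.95 + 0.27×7.66) / (1 + 0.3×14.2 + 0.27×10.2) = 3.553/8.014 = 0.4434 kJ/s.

0.44 kJ/s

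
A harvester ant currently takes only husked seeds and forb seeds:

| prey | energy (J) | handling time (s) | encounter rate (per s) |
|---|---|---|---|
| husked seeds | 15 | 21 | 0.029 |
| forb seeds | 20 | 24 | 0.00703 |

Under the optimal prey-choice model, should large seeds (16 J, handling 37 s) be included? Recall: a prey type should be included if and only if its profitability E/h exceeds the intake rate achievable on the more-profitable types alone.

Current rate: (0.029×15 + 0.00703×20)/(1 + 0.029×21 + 0.00703×24) = 0.3238 J/s.
large seeds: E/h = 16/37 = 0.4324 J/s.
Since 0.4324 > R, including large seeds increases the long-run rate.

Yes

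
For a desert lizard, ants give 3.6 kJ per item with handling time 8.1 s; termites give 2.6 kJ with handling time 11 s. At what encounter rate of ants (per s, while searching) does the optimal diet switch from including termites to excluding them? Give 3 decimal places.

0.140 per s

At the threshold, the rate on ants alone equals the profitability of termites: λ·3.6/(1 + λ·8.1) = 2.6/11 = 0.2364.
Rearranging, λ(3.6 − 0.2364×8.1) = 0.2364, so λ = 0.2364/1.685 = 0.1402 per s.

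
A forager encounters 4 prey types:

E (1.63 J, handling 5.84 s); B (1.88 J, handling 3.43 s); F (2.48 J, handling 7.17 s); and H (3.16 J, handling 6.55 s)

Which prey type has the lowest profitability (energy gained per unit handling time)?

E

Profitability E/h (J/s): E = 1.63/5.84 = 0.279, B = 1.88/3.43 = 0.548, F = 2.48/7.17 = 0.346, H = 3.16/6.55 = 0.482.
Ranked: B > H > F > E.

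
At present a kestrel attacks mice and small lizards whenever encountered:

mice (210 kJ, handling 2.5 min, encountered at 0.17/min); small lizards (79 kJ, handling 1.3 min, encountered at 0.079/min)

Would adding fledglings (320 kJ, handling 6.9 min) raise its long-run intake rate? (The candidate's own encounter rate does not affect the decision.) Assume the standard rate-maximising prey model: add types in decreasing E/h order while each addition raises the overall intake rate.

Intake rate on the current diet: R = (0.17×210 + 0.079×79) / (1 + 0.17×2.5 + 0.079×1.3) = 41.94/1.528 = 27.45 kJ/min.
fledglings: E/h = 320/6.9 = 46.38 kJ/min.
46.38 > 27.45, so adding fledglings raises the average — include it.

Yes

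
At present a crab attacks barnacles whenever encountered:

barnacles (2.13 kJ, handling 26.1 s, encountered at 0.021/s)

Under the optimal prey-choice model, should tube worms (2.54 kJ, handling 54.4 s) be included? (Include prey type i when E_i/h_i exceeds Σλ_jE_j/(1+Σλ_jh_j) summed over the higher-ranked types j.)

Yes

Current rate: (0.021×2.13)/(1 + 0.021×26.1) = 0.02889 kJ/s.
tube worms: E/h = 2.54/54.4 = 0.04669 kJ/s.
0.04669 > 0.02889, so adding tube worms raises the average — include it.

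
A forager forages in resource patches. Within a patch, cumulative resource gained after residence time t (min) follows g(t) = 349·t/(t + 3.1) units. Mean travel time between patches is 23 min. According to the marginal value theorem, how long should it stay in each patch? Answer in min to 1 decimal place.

By the marginal value theorem, leave when the instantaneous gain rate g'(t) equals the habitat-wide average g(t)/(T + t).
g'(t) = 349·3.1/(t + 3.1)². Setting 349·3.1/(t+3.1)² = 349t/[(t+3.1)(23+t)] gives 3.1(23+t) = t(t+3.1), so t² = 3.1×23 = 71.3.
t* = √71.3 = 8.444 min.

8.4 min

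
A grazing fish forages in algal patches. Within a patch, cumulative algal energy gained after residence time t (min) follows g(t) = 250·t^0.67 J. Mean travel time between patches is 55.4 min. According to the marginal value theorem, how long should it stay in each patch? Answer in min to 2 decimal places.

112.48 min

By the marginal value theorem, leave when the instantaneous gain rate g'(t) equals the habitat-wide average g(t)/(T + t).
g'(t) = 0.67·250·t^-0.33. Setting 0.67·250·t^-0.33 = 250·t^0.67/(55.4+t) gives 0.67(55.4+t) = t, so 0.33·t = 0.67×55.4.
t* = 0.67×55.4/0.33 = 112.5 min.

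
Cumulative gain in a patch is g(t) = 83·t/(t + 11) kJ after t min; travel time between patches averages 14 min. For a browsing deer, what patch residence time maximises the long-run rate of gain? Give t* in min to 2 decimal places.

Maximise g(t)/(T+t): set derivative to zero → g'(t)(T+t) = g(t).
g'(t) = 83·11/(t + 11)². Setting 83·11/(t+11)² = 83t/[(t+11)(14+t)] gives 11(14+t) = t(t+11), so t² = 11×14 = 154.
t* = √154 = 12.41 min.

12.41 min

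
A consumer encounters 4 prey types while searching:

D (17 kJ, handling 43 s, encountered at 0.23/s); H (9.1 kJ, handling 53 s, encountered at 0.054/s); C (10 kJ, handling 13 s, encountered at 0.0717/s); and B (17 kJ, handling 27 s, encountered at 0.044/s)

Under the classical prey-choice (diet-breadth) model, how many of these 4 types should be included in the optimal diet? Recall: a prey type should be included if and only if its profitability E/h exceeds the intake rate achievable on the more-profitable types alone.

2

Profitabilities (E/h, kJ/s): C 0.769, B 0.63, D 0.395, H 0.172. Add prey in this order while the next type's profitability exceeds the intake rate on those already taken.
Rate on top 1: 0.3711. B: 0.63 > 0.3711 → include.
Rate on top 2: 0.4695. D: 0.395 < 0.4695 → exclude; stop.
Optimal diet: C, B — 2 of 4 types.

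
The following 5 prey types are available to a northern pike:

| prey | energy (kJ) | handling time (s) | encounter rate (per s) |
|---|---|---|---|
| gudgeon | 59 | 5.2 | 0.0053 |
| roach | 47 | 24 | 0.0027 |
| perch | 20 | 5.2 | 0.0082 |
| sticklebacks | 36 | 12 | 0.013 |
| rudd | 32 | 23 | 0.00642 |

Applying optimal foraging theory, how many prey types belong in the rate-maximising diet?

E/h in descending order: gudgeon 11.3, perch 3.85, sticklebacks 3, roach 1.96, rudd 1.39 kJ/s. The optimal diet is the largest prefix of this list for which every included type satisfies E_i/h_i > R on the types above it.
Rate on top 1: 0.3043. perch: 3.85 > 0.3043 → include.
Rate on top 2: 0.4454. sticklebacks: 3 > 0.4454 → include.
Rate on top 3: 0.7704. roach: 1.96 > 0.7704 → include.
Rate on top 4: 0.8301. rudd: 1.39 > 0.8301 → include.
Optimal diet: gudgeon, perch, sticklebacks, roach, rudd — 5 of 5 types.

5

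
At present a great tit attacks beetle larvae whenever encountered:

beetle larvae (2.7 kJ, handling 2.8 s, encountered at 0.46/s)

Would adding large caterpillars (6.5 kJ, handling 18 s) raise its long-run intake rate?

No

Current rate: (0.46×2.7)/(1 + 0.46×2.8) = 0.5428 kJ/s.
large caterpillars: E/h = 6.5/18 = 0.3611 kJ/s.
0.3611 < 0.5428, so adding large caterpillars would lower the average — exclude it.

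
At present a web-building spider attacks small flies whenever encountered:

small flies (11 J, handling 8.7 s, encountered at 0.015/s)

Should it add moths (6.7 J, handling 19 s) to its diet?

Yes

Current rate: (0.015×11)/(1 + 0.015×8.7) = 0.146 J/s.
moths: E/h = 6.7/19 = 0.3526 J/s.
Since 0.3526 > R, including moths increases the long-run rate.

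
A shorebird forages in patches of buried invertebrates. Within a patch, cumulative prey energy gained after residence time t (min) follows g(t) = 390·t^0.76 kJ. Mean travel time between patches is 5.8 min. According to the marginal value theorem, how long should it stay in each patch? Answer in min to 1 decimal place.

Maximise g(t)/(T+t): set derivative to zero → g'(t)(T+t) = g(t).
g'(t) = 0.76·390·t^-0.24. Setting 0.76·390·t^-0.24 = 390·t^0.76/(5.8+t) gives 0.76(5.8+t) = t, so 0.24·t = 0.76×5.8.
t* = 0.76×5.8/0.24 = 18.37 min.

18.4 min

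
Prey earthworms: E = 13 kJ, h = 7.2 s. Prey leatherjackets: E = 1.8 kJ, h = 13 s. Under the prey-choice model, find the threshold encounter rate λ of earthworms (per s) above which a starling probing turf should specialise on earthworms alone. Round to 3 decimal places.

0.012 per s

The zero-one rule: include leatherjackets iff E₂/h₂ > λE₁/(1+λh₁). Equality gives the switch point.
λE₁h₂ = E₂ + λE₂h₁ ⇒ λ = E₂/(E₁h₂ − E₂h₁) = 1.8/(169 − 12.96) = 0.01154 per s.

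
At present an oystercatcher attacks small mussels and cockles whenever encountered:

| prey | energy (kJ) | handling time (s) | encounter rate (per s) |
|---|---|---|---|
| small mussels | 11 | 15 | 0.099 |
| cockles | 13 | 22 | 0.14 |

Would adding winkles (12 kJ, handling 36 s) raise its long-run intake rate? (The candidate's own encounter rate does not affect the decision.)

On small mussels and cockles alone, R = ΣλE/(1+Σλh) = 2.909/5.565 = 0.5227 kJ/s.
Profitability of winkles: 12/36 = 0.3333 kJ/s.
0.3333 < 0.5227, so adding winkles would lower the average — exclude it.

No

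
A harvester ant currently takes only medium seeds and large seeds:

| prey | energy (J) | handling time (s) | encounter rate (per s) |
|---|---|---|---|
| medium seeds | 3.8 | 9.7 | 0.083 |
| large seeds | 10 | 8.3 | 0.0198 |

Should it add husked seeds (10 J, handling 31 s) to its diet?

Yes

On medium seeds and large seeds alone, R = ΣλE/(1+Σλh) = 0.5134/1.969 = 0.2607 J/s.
Profitability of husked seeds: 10/31 = 0.3226 J/s.
Since 0.3226 > R, including husked seeds increases the long-run rate.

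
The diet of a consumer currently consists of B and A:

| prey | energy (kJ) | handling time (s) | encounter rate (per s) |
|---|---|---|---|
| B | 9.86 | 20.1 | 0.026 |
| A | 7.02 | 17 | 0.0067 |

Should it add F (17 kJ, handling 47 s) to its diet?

Yes

Intake rate on the current diet: R = (0.026×9.86 + 0.0067×7.02) / (1 + 0.026×20.1 + 0.0067×17) = 0.3034/1.637 = 0.1854 kJ/s.
Profitability of F: 17/47 = 0.3617 kJ/s.
Since 0.3617 > R, including F increases the long-run rate.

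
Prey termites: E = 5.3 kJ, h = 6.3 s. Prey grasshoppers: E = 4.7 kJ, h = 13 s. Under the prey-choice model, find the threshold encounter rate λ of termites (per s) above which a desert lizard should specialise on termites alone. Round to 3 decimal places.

At the threshold, the rate on termites alone equals the profitability of grasshoppers: λ·5.3/(1 + λ·6.3) = 4.7/13 = 0.3615.
Rearranging, λ(5.3 − 0.3615×6.3) = 0.3615, so λ = 0.3615/3.022 = 0.1196 per s.

0.120 per s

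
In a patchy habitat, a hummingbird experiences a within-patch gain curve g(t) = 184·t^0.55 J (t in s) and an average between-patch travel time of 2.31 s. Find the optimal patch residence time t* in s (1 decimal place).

By the marginal value theorem, leave when the instantaneous gain rate g'(t) equals the habitat-wide average g(t)/(T + t).
g'(t) = 0.55·184·t^-0.45. Setting 0.55·184·t^-0.45 = 184·t^0.55/(2.31+t) gives 0.55(2.31+t) = t, so 0.45·t = 0.55×2.31.
t* = 0.55×2.31/0.45 = 2.823 s.

2.8 s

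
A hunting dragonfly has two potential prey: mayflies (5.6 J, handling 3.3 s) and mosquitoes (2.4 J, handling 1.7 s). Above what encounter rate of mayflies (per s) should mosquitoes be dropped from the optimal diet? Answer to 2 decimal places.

1.50 per s

The zero-one rule: include mosquitoes iff E₂/h₂ > λE₁/(1+λh₁). Equality gives the switch point.
λE₁h₂ = E₂ + λE₂h₁ ⇒ λ = E₂/(E₁h₂ − E₂h₁) = 2.4/(9.52 − 7.92) = 1.5 per s.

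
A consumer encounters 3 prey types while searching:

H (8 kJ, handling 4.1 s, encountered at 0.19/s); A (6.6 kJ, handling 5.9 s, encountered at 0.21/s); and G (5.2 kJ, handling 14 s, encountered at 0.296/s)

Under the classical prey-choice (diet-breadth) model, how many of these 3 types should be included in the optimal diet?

Rank by E/h (kJ/s): H 1.95, A 1.12, G 0.371. Include each in turn until the next type's E/h falls below the running intake rate.
Rate on top 1: 0.8544. A: 1.12 > 0.8544 → include.
Rate on top 2: 0.9629. G: 0.371 < 0.9629 → exclude; stop.
Optimal diet: H, A — 2 of 3 types.

2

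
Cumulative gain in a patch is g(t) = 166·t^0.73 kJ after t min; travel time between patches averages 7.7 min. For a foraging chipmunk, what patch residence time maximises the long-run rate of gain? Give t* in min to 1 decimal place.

20.8 min

By the marginal value theorem, leave when the instantaneous gain rate g'(t) equals the habitat-wide average g(t)/(T + t).
g'(t) = 0.73·166·t^-0.27. Setting 0.73·166·t^-0.27 = 166·t^0.73/(7.7+t) gives 0.73(7.7+t) = t, so 0.27·t = 0.73×7.7.
t* = 0.73×7.7/0.27 = 20.82 min.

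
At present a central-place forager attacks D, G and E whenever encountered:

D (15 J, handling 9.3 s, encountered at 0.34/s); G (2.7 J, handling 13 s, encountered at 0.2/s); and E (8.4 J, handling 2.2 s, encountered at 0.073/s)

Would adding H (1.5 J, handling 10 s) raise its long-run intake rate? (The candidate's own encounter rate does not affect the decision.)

No

Current rate: (0.34×15 + 0.2×2.7 + 0.073×8.4)/(1 + 0.34×9.3 + 0.2×13 + 0.073×2.2) = 0.9033 J/s.
H: E/h = 1.5/10 = 0.15 J/s.
Since 0.15 < R, time spent handling H is better spent searching.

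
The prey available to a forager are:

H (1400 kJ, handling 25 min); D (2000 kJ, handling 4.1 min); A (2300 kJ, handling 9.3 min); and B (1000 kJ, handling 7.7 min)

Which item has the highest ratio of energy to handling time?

Profitability E/h (kJ/min): H = 1400/25 = 56, D = 2000/4.1 = 488, A = 2300/9.3 = 247, B = 1000/7.7 = 130.
Ranked: D > A > B > H.

D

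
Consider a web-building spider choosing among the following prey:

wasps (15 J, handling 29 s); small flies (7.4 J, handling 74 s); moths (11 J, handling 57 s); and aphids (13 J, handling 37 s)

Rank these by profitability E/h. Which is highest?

Profitability E/h (J/s): wasps = 15/29 = 0.517, small flies = 7.4/74 = 0.1, moths = 11/57 = 0.193, aphids = 13/37 = 0.351.
Ranked: wasps > aphids > moths > small flies.

wasps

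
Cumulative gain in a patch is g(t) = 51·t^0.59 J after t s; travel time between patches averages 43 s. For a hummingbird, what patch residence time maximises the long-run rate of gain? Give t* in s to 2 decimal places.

61.88 s

Maximise g(t)/(T+t): set derivative to zero → g'(t)(T+t) = g(t).
g'(t) = 0.59·51·t^-0.41. Setting 0.59·51·t^-0.41 = 51·t^0.59/(43+t) gives 0.59(43+t) = t, so 0.41·t = 0.59×43.
t* = 0.59×43/0.41 = 61.88 s.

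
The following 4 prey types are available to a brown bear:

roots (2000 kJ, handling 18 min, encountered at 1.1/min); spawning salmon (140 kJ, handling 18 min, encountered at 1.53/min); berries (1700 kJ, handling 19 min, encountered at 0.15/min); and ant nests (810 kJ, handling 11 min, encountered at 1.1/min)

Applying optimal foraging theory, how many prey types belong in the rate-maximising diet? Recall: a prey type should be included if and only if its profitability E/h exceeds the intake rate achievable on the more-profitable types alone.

1

Rank by E/h (kJ/min): roots 111, berries 89.5, ant nests 73.6, spawning salmon 7.78. Include each in turn until the next type's E/h falls below the running intake rate.
Rate on top 1: 105.8. berries: 89.5 < 105.8 → exclude; stop.
Optimal diet: roots — 1 of 4 types.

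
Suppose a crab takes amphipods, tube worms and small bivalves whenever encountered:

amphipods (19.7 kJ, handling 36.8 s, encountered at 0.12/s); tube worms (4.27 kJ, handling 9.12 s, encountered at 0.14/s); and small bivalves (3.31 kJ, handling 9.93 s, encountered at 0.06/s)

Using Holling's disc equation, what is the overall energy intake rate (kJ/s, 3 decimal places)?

R = (0.12×19.7 + 0.14×4.27 + 0.06×3.31) / (1 + 0.12×36.8 + 0.14×9.12 + 0.06×9.93) = 3.16/7.289 = 0.4336 kJ/s.

0.434 kJ/s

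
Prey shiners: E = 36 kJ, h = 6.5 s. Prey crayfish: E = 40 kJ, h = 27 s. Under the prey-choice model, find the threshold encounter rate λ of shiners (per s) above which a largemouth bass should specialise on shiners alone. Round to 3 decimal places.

0.056 per s

At the threshold, the rate on shiners alone equals the profitability of crayfish: λ·36/(1 + λ·6.5) = 40/27 = 1.481.
Rearranging, λ(36 − 1.481×6.5) = 1.481, so λ = 1.481/26.37 = 0.05618 per s.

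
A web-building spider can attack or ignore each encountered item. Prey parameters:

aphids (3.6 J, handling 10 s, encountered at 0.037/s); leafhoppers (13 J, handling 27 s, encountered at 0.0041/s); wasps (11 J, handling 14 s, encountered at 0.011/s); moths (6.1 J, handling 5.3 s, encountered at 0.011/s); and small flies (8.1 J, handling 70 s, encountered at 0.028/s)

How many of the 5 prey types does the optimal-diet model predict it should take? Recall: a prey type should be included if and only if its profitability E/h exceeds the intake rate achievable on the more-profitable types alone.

4

E/h in descending order: moths 1.15, wasps 0.786, leafhoppers 0.481, aphids 0.36, small flies 0.116 J/s. The optimal diet is the largest prefix of this list for which every included type satisfies E_i/h_i > R on the types above it.
Rate on top 1: 0.0634. wasps: 0.786 > 0.0634 → include.
Rate on top 2: 0.1552. leafhoppers: 0.481 > 0.1552 → include.
Rate on top 3: 0.1825. aphids: 0.36 > 0.1825 → include.
Rate on top 4: 0.2213. small flies: 0.116 < 0.2213 → exclude; stop.
Optimal diet: moths, wasps, leafhoppers, aphids — 4 of 5 types.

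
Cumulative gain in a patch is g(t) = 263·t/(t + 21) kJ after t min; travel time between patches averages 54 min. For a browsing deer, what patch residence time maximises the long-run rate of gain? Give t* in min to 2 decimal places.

Optimal t* satisfies g'(t*) = g(t*)/(T + t*).
g'(t) = 263·21/(t + 21)². Setting 263·21/(t+21)² = 263t/[(t+21)(54+t)] gives 21(54+t) = t(t+21), so t² = 21×54 = 1134.
t* = √1134 = 33.67 min.

33.67 min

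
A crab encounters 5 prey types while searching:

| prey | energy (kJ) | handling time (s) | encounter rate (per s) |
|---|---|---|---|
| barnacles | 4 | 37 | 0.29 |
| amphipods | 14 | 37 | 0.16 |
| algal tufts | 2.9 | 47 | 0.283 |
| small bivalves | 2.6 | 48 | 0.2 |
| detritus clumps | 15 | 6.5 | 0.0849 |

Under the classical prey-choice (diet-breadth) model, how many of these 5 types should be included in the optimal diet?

Rank by E/h (kJ/s): detritus clumps 2.31, amphipods 0.378, barnacles 0.108, algal tufts 0.0617, small bivalves 0.0542. Include each in turn until the next type's E/h falls below the running intake rate.
Rate on top 1: 0.8206. amphipods: 0.378 < 0.8206 → exclude; stop.
Optimal diet: detritus clumps — 1 of 5 types.

1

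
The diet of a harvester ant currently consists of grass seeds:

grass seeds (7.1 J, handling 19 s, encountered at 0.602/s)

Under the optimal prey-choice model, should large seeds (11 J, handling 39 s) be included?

Intake rate on the current diet: R = (0.602×7.1) / (1 + 0.602×19) = 4.274/12.44 = 0.3436 J/s.
large seeds: E/h = 11/39 = 0.2821 J/s.
0.2821 < 0.3436, so adding large seeds would lower the average — exclude it.

No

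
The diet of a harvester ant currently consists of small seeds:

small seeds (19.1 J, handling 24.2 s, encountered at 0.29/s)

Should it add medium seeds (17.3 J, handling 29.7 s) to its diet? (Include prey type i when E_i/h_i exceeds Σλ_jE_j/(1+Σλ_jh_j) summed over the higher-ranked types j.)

No

Intake rate on the current diet: R = (0.29×19.1) / (1 + 0.29×24.2) = 5.539/8.018 = 0.6908 J/s.
medium seeds: E/h = 17.3/29.7 = 0.5825 J/s.
Since 0.5825 < R, time spent handling medium seeds is better spent searching.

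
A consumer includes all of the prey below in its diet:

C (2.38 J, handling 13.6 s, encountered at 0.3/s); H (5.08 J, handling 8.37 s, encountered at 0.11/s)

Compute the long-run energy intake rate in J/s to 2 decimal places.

0.21 J/s

R = Σλ_iE_i / (1 + Σλ_ih_i)
Numerator: 0.3×2.38 + 0.11×5.08 = 1.273
Denominator: 1 + 0.3×13.6 + 0.11×8.37 = 6.001
R = 1.273/6.001 = 0.2121 J/s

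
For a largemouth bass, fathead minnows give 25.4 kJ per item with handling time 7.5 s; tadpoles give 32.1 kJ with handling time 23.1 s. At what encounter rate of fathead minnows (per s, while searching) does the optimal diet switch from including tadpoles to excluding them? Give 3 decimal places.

0.093 per s

Drop tadpoles once their profitability E₂/h₂ falls below the rate achievable on fathead minnows alone: E₂/h₂ = λE₁/(1 + λh₁).
Solve for λ: λE₁h₂ = E₂(1 + λh₁) → λ(E₁h₂ − E₂h₁) = E₂ → λ = E₂/(E₁h₂ − E₂h₁).
λ = 32.1/(25.4×23.1 − 32.1×7.5) = 32.1/346 = 0.09278 per s.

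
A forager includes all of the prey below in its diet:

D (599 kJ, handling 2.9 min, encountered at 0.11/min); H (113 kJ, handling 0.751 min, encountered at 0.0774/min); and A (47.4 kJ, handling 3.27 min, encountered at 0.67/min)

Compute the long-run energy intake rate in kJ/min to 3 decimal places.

Energy encountered per unit search time: 0.11×599 + 0.0774×113 + 0.67×47.4 = 106.4 kJ/min.
Handling time per unit search time: 0.11×2.9 + 0.0774×0.751 + 0.67×3.27 = 2.568.
Rate = 106.4/(1 + 2.568) = 29.82 kJ/min.

29.819 kJ/min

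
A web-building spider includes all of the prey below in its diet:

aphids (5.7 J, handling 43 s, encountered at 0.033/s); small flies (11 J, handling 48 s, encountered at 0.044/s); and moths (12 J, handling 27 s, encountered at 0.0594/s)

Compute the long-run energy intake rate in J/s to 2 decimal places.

0.23 J/s

R = (0.033×5.7 + 0.044×11 + 0.0594×12) / (1 + 0.033×43 + 0.044×48 + 0.0594×27) = 1.385/6.135 = 0.2257 J/s.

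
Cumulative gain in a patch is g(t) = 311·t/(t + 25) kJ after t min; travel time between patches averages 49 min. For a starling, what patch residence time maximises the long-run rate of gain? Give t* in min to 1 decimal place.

35.0 min

By the marginal value theorem, leave when the instantaneous gain rate g'(t) equals the habitat-wide average g(t)/(T + t).
g'(t) = 311·25/(t + 25)². Setting 311·25/(t+25)² = 311t/[(t+25)(49+t)] gives 25(49+t) = t(t+25), so t² = 25×49 = 1225.
t* = √1225 = 35 min.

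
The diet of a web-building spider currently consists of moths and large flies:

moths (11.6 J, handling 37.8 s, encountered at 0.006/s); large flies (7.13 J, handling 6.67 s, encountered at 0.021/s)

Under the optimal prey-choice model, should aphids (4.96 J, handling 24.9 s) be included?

On moths and large flies alone, R = ΣλE/(1+Σλh) = 0.2193/1.367 = 0.1605 J/s.
aphids: E/h = 4.96/24.9 = 0.1992 J/s.
Since 0.1992 > R, including aphids increases the long-run rate.

Yes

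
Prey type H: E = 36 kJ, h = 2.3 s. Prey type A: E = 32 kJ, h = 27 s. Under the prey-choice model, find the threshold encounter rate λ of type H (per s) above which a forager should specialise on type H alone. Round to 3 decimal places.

0.036 per s

The zero-one rule: include type A iff E₂/h₂ > λE₁/(1+λh₁). Equality gives the switch point.
λE₁h₂ = E₂ + λE₂h₁ ⇒ λ = E₂/(E₁h₂ − E₂h₁) = 32/(972 − 73.6) = 0.03562 per s.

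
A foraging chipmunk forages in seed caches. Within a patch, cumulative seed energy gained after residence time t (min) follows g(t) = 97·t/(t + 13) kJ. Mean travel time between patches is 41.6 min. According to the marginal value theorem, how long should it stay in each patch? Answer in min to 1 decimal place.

23.3 min

Optimal t* satisfies g'(t*) = g(t*)/(T + t*).
g'(t) = 97·13/(t + 13)². Setting 97·13/(t+13)² = 97t/[(t+13)(41.6+t)] gives 13(41.6+t) = t(t+13), so t² = 13×41.6 = 540.8.
t* = √540.8 = 23.26 min.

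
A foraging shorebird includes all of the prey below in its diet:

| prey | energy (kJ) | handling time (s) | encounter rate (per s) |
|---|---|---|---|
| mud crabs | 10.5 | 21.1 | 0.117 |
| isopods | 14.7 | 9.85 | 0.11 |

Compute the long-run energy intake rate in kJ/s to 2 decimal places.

0.63 kJ/s

R = (0.117×10.5 + 0.11×14.7) / (1 + 0.117×21.1 + 0.11×9.85) = 2.846/4.552 = 0.6251 kJ/s.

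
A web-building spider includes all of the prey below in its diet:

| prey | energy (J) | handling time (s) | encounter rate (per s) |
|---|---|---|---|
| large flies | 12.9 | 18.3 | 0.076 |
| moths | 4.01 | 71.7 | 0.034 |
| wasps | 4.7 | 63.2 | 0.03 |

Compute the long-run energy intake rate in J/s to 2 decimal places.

R = Σλ_iE_i / (1 + Σλ_ih_i)
Numerator: 0.076×12.9 + 0.034×4.01 + 0.03×4.7 = 1.258
Denominator: 1 + 0.076×18.3 + 0.034×71.7 + 0.03×63.2 = 6.725
R = 1.258/6.725 = 0.187 J/s

0.19 J/s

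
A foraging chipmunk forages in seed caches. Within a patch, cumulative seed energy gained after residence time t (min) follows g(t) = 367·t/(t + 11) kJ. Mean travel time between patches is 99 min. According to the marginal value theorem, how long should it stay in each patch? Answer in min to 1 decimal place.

33.0 min

Optimal t* satisfies g'(t*) = g(t*)/(T + t*).
g'(t) = 367·11/(t + 11)². Setting 367·11/(t+11)² = 367t/[(t+11)(99+t)] gives 11(99+t) = t(t+11), so t² = 11×99 = 1089.
t* = √1089 = 33 min.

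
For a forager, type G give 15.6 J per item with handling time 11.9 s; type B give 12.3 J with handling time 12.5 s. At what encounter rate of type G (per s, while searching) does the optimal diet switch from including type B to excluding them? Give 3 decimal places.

The zero-one rule: include type B iff E₂/h₂ > λE₁/(1+λh₁). Equality gives the switch point.
λE₁h₂ = E₂ + λE₂h₁ ⇒ λ = E₂/(E₁h₂ − E₂h₁) = 12.3/(195 − 146.4) = 0.2529 per s.

0.253 per s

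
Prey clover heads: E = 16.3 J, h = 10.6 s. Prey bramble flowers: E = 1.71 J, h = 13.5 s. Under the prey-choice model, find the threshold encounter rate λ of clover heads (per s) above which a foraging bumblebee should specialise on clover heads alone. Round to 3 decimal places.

0.008 per s

The zero-one rule: include bramble flowers iff E₂/h₂ > λE₁/(1+λh₁). Equality gives the switch point.
λE₁h₂ = E₂ + λE₂h₁ ⇒ λ = E₂/(E₁h₂ − E₂h₁) = 1.71/(220.1 − 18.13) = 0.008469 per s.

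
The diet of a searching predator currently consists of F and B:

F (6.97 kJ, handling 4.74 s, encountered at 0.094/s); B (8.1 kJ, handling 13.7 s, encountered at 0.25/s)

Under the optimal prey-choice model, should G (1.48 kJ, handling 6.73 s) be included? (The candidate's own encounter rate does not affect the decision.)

No

On F and B alone, R = ΣλE/(1+Σλh) = 2.68/4.871 = 0.5503 kJ/s.
Profitability of G: 1.48/6.73 = 0.2199 kJ/s.
0.2199 < 0.5503, so adding G would lower the average — exclude it.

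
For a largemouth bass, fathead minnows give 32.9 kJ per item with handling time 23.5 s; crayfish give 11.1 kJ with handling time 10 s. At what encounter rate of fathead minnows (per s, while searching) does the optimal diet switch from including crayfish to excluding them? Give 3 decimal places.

0.163 per s

Drop crayfish once their profitability E₂/h₂ falls below the rate achievable on fathead minnows alone: E₂/h₂ = λE₁/(1 + λh₁).
Solve for λ: λE₁h₂ = E₂(1 + λh₁) → λ(E₁h₂ − E₂h₁) = E₂ → λ = E₂/(E₁h₂ − E₂h₁).
λ = 11.1/(32.9×10 − 11.1×23.5) = 11.1/68.15 = 0.1629 per s.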